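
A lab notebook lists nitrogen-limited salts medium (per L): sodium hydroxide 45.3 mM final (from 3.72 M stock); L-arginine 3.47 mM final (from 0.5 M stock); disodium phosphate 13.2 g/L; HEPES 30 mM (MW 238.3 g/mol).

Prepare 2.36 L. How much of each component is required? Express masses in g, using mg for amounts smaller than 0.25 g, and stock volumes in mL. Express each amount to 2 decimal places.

Scale factor relative to 1 L: 2.36.
sodium hydroxide: V = C2·V2/C1 = 45.3 mM × 2360 mL ÷ 3720 mM = 28.74 mL
L-arginine: C1V1 = C2V2 → 3.47 mM × 2360 mL ÷ 500 mM = 16.38 mL
disodium phosphate: 13.2 g/L × 2.36 L = 31.15 g
HEPES: 30 mmol/L × 238.3 g/mol × 2.36 L ÷ 1000 = 16.87 g

sodium hydroxide 28.74 mL; L-arginine 16.38 mL; disodium phosphate 31.15 g; HEPES 16.87 g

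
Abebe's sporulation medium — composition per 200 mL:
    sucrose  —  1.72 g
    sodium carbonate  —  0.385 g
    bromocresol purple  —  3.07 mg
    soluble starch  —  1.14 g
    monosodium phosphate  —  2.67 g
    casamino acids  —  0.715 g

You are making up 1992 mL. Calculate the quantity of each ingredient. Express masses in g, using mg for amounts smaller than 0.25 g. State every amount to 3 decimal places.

Ratio of target to recipe volume: 1992 / 200 = 9.96.
sucrose: 1.72 g × (1992 mL / 200 mL) = 17.131 g
sodium carbonate: 0.385 g × (1992 mL / 200 mL) = 3.835 g
bromocresol purple: 3.07 mg × (1992 mL / 200 mL) = 30.577 mg
soluble starch: 1.14 g × (1992 mL / 200 mL) = 11.354 g
monosodium phosphate: 2.67 g × (1992 mL / 200 mL) = 26.593 g
casamino acids: 0.715 g × (1992 mL / 200 mL) = 7.121 g

sucrose 17.131 g; sodium carbonate 3.835 g; bromocresol purple 30.577 mg; soluble starch 11.354 g; monosodium phosphate 26.593 g; casamino acids 7.121 g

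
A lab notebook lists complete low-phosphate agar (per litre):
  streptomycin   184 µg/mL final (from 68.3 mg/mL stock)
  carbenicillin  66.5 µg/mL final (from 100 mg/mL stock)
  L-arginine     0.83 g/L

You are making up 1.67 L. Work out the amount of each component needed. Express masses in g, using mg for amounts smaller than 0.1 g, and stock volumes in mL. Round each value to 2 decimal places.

streptomycin 4.50 mL; carbenicillin 1.11 mL; L-arginine 1.39 g

Working volume: 1.67 L.
streptomycin: V = C2·V2/C1 = 184 µg/mL × 1670 mL ÷ 68300 µg/mL = 4.50 mL
carbenicillin: dilute stock: 66.5 µg/mL × 1670 mL ÷ 100000 µg/mL = 1.11 mL
L-arginine: 0.83 g/L × 1.67 L = 1.39 g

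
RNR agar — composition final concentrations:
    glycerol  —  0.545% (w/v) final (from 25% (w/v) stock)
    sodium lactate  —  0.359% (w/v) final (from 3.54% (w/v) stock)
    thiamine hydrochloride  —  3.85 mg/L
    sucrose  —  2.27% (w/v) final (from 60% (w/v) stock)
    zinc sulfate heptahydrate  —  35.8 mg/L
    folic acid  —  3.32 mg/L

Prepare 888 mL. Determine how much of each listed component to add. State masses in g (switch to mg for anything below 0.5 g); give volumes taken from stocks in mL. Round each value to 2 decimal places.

glycerol 19.36 mL; sodium lactate 90.05 mL; thiamine hydrochloride 3.42 mg; sucrose 33.60 mL; zinc sulfate heptahydrate 31.79 mg; folic acid 2.95 mg

Scale factor relative to 1 L: 0.888.
glycerol: V = C2·V2/C1 = 0.545% ÷ 25% × 888 mL = 19.36 mL
sodium lactate: dilute stock: 0.359% ÷ 3.54% × 888 mL = 90.05 mL
thiamine hydrochloride: 3.85 mg/L × 0.888 L = 3.42 mg
sucrose: V = C2·V2/C1 = 2.27% ÷ 60% × 888 mL = 33.60 mL
zinc sulfate heptahydrate: 35.8 mg/L × 0.888 L = 31.79 mg
folic acid: 3.32 mg/L × 0.888 L = 2.95 mg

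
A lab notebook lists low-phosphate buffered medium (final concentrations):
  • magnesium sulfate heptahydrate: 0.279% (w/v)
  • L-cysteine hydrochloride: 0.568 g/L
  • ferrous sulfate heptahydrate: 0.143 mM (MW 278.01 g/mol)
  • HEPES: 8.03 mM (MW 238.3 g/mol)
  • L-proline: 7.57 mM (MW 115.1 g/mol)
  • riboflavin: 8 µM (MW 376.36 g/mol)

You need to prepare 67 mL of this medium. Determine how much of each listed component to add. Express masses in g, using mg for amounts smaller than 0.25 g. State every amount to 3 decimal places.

Target volume = 67 mL = 0.067 L.
magnesium sulfate heptahydrate: 0.279% w/v = 2.79 g/L → 2.79 × 0.067 L = 0.18693 g = 186.930 mg
L-cysteine hydrochloride: 0.568 g/L × 0.067 L = 0.038056 g = 38.056 mg
ferrous sulfate heptahydrate: 0.143 mmol/L × 278.01 mg/mmol × 0.067 L = 2.664 mg
HEPES: 8.03 mmol/L × 238.3 mg/mmol × 0.067 L = 128.208 mg
L-proline: 7.57 mmol/L × 115.1 mg/mmol × 0.067 L = 58.378 mg
riboflavin: 8 µmol/L × 376.36 g/mol × 0.067 L ÷ 1000 = 0.202 mg

magnesium sulfate heptahydrate 186.930 mg; L-cysteine hydrochloride 38.056 mg; ferrous sulfate heptahydrate 2.664 mg; HEPES 128.208 mg; L-proline 58.378 mg; riboflavin 0.202 mg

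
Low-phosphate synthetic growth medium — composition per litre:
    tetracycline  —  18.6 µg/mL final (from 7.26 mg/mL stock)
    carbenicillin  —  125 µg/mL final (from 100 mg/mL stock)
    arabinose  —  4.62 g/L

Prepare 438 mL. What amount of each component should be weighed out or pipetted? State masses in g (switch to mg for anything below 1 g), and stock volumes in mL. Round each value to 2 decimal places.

Target volume = 438 mL = 0.438 L.
tetracycline: C1V1 = C2V2 → 18.6 µg/mL × 438 mL ÷ 7260 µg/mL = 1.12 mL
carbenicillin: dilute stock: 125 µg/mL × 438 mL ÷ 100000 µg/mL = 0.55 mL
arabinose: 4.62 g/L × 0.438 L = 2.02 g

tetracycline 1.12 mL; carbenicillin 0.55 mL; arabinose 2.02 g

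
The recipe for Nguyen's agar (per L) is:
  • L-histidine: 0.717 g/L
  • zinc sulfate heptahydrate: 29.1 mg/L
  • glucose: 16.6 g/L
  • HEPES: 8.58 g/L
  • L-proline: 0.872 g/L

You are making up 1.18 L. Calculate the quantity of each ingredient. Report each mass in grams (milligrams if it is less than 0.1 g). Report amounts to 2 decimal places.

Working volume: 1.18 L.
L-histidine: 0.717 g/L × 1.18 L = 0.85 g
zinc sulfate heptahydrate: 29.1 mg/L × 1.18 L = 34.34 mg
glucose: 16.6 g/L × 1.18 L = 19.59 g
HEPES: 8.58 g/L × 1.18 L = 10.12 g
L-proline: 0.872 g/L × 1.18 L = 1.03 g

L-histidine 0.85 g; zinc sulfate heptahydrate 34.34 mg; glucose 19.59 g; HEPES 10.12 g; L-proline 1.03 g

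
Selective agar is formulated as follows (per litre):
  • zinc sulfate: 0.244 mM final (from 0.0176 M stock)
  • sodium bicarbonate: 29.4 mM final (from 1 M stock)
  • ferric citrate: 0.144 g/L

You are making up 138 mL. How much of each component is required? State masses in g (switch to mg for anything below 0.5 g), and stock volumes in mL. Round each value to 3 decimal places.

Scale factor relative to 1 L: 0.138.
zinc sulfate: V = C2·V2/C1 = 0.244 mM × 138 mL ÷ 17.6 mM = 1.913 mL
sodium bicarbonate: dilute stock: 29.4 mM × 138 mL ÷ 1000 mM = 4.057 mL
ferric citrate: 0.144 g/L × 0.138 L = 0.019872 g = 19.872 mg

zinc sulfate 1.913 mL; sodium bicarbonate 4.057 mL; ferric citrate 19.872 mg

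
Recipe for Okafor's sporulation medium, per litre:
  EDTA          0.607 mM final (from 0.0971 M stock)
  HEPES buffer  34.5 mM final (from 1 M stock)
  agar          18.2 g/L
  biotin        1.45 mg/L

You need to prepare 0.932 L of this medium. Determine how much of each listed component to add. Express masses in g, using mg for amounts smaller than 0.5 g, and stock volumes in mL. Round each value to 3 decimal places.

EDTA 5.826 mL; HEPES buffer 32.154 mL; agar 16.962 g; biotin 1.351 mg

Scale factor relative to 1 L: 0.932.
EDTA: dilute stock: 0.607 mM × 932 mL ÷ 97.1 mM = 5.826 mL
HEPES buffer: dilute stock: 34.5 mM × 932 mL ÷ 1000 mM = 32.154 mL
agar: 18.2 g/L × 0.932 L = 16.962 g
biotin: 1.45 mg/L × 0.932 L = 1.351 mg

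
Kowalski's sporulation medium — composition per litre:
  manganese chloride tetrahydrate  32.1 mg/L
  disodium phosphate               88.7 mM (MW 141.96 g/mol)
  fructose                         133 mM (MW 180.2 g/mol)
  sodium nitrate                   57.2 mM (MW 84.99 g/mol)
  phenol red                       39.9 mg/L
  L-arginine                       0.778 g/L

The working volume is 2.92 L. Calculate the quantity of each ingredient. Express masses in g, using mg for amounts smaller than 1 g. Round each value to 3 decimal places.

manganese chloride tetrahydrate 93.732 mg; disodium phosphate 36.768 g; fructose 69.982 g; sodium nitrate 14.195 g; phenol red 116.508 mg; L-arginine 2.272 g

Working volume: 2.92 L.
manganese chloride tetrahydrate: 32.1 mg/L × 2.92 L = 93.732 mg
disodium phosphate: 88.7 mmol/L × 141.96 g/mol × 2.92 L ÷ 1000 = 36.768 g
fructose: 133 mmol/L × 180.2 g/mol × 2.92 L ÷ 1000 = 69.982 g
sodium nitrate: 57.2 mmol/L × 84.99 g/mol × 2.92 L ÷ 1000 = 14.195 g
phenol red: 39.9 mg/L × 2.92 L = 116.508 mg
L-arginine: 0.778 g/L × 2.92 L = 2.272 g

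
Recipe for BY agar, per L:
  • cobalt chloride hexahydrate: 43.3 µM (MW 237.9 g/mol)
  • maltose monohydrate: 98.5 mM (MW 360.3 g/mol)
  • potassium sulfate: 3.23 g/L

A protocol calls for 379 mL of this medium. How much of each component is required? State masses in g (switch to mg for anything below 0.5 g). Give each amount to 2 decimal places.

cobalt chloride hexahydrate 3.90 mg; maltose monohydrate 13.45 g; potassium sulfate 1.22 g

Scale factor relative to 1 L: 0.379.
cobalt chloride hexahydrate: 43.3 µmol/L × 237.9 g/mol × 0.379 L ÷ 1000 = 3.90 mg
maltose monohydrate: 98.5 mmol/L × 360.3 g/mol × 0.379 L ÷ 1000 = 13.45 g
potassium sulfate: 3.23 g/L × 0.379 L = 1.22 g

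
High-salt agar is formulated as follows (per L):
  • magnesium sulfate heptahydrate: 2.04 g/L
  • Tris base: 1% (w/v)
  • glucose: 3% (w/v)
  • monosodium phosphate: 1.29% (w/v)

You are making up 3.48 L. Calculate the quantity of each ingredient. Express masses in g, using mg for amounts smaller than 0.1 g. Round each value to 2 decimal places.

Scale factor relative to 1 L: 3.48.
magnesium sulfate heptahydrate: 2.04 g/L × 3.48 L = 7.10 g
Tris base: 1 g per 100 mL × 3480 mL ÷ 100 = 34.80 g
glucose: 3 g per 100 mL × 3480 mL ÷ 100 = 104.40 g
monosodium phosphate: 1.29 g per 100 mL × 3480 mL ÷ 100 = 44.89 g

magnesium sulfate heptahydrate 7.10 g; Tris base 34.80 g; glucose 104.40 g; monosodium phosphate 44.89 g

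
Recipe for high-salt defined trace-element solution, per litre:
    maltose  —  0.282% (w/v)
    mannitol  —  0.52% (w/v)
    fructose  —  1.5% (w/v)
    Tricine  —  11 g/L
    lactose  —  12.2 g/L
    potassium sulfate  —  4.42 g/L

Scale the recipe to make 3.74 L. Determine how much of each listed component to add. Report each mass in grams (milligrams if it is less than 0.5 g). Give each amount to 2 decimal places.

maltose 10.55 g; mannitol 19.45 g; fructose 56.10 g; Tricine 41.14 g; lactose 45.63 g; potassium sulfate 16.53 g

Working volume: 3.74 L.
maltose: 0.282% w/v = 2.82 g/L → 2.82 × 3.74 L = 10.55 g
mannitol: 0.52% w/v = 5.2 g/L → 5.2 × 3.74 L = 19.45 g
fructose: 1.5 g per 100 mL × 3740 mL ÷ 100 = 56.10 g
Tricine: 11 g/L × 3.74 L = 41.14 g
lactose: 12.2 g/L × 3.74 L = 45.63 g
potassium sulfate: 4.42 g/L × 3.74 L = 16.53 g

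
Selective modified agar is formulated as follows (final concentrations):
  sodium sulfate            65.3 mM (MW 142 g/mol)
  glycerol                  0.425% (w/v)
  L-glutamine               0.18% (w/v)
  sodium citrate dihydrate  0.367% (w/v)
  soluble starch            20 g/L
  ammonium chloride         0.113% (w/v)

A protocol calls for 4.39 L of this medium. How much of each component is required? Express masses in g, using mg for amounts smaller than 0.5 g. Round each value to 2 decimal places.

Working volume: 4.39 L.
sodium sulfate: 65.3 mmol/L × 142 g/mol × 4.39 L ÷ 1000 = 40.71 g
glycerol: 0.425% w/v = 4.25 g/L → 4.25 × 4.39 L = 18.66 g
L-glutamine: 0.18% w/v = 1.8 g/L → 1.8 × 4.39 L = 7.90 g
sodium citrate dihydrate: 0.367 g per 100 mL × 4390 mL ÷ 100 = 16.11 g
soluble starch: 20 g/L × 4.39 L = 87.80 g
ammonium chloride: 0.113% w/v = 1.13 g/L → 1.13 × 4.39 L = 4.96 g

sodium sulfate 40.71 g; glycerol 18.66 g; L-glutamine 7.90 g; sodium citrate dihydrate 16.11 g; soluble starch 87.80 g; ammonium chloride 4.96 g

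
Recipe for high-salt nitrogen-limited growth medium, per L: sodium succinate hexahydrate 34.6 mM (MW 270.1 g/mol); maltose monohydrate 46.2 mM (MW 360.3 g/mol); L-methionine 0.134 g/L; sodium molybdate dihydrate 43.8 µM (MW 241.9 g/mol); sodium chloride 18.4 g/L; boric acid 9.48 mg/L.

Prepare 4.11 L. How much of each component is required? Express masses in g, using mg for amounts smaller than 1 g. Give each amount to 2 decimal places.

Working volume: 4.11 L.
sodium succinate hexahydrate: 34.6 mmol/L × 270.1 g/mol × 4.11 L ÷ 1000 = 38.41 g
maltose monohydrate: 46.2 mmol/L × 360.3 g/mol × 4.11 L ÷ 1000 = 68.41 g
L-methionine: 0.134 g/L × 4.11 L = 0.55074 g = 550.74 mg
sodium molybdate dihydrate: 43.8 µmol/L × 241.9 g/mol × 4.11 L ÷ 1000 = 43.55 mg
sodium chloride: 18.4 g/L × 4.11 L = 75.62 g
boric acid: 9.48 mg/L × 4.11 L = 38.96 mg

sodium succinate hexahydrate 38.41 g; maltose monohydrate 68.41 g; L-methionine 550.74 mg; sodium molybdate dihydrate 43.55 mg; sodium chloride 75.62 g; boric acid 38.96 mg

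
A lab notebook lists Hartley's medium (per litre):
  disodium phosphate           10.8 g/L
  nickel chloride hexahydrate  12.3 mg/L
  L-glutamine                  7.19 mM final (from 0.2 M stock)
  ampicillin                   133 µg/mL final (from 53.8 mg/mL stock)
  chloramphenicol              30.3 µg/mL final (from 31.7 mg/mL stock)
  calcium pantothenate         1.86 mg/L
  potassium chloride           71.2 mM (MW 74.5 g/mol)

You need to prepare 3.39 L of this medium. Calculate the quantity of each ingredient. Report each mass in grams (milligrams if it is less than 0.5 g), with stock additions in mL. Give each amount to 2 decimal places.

disodium phosphate 36.61 g; nickel chloride hexahydrate 41.70 mg; L-glutamine 121.87 mL; ampicillin 8.38 mL; chloramphenicol 3.24 mL; calcium pantothenate 6.31 mg; potassium chloride 17.98 g

Working volume: 3.39 L.
disodium phosphate: 10.8 g/L × 3.39 L = 36.61 g
nickel chloride hexahydrate: 12.3 mg/L × 3.39 L = 41.70 mg
L-glutamine: V = C2·V2/C1 = 7.19 mM × 3390 mL ÷ 200 mM = 121.87 mL
ampicillin: dilute stock: 133 µg/mL × 3390 mL ÷ 53800 µg/mL = 8.38 mL
chloramphenicol: dilute stock: 30.3 µg/mL × 3390 mL ÷ 31700 µg/mL = 3.24 mL
calcium pantothenate: 1.86 mg/L × 3.39 L = 6.31 mg
potassium chloride: 71.2 mmol/L × 74.5 g/mol × 3.39 L ÷ 1000 = 17.98 g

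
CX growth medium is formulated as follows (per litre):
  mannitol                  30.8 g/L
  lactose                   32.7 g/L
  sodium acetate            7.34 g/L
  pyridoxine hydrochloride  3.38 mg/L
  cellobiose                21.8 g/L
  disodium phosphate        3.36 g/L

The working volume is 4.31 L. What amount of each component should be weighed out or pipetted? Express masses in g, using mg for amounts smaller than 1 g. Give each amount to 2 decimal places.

Scale factor relative to 1 L: 4.31.
mannitol: 30.8 g/L × 4.31 L = 132.75 g
lactose: 32.7 g/L × 4.31 L = 140.94 g
sodium acetate: 7.34 g/L × 4.31 L = 31.64 g
pyridoxine hydrochloride: 3.38 mg/L × 4.31 L = 14.57 mg
cellobiose: 21.8 g/L × 4.31 L = 93.96 g
disodium phosphate: 3.36 g/L × 4.31 L = 14.48 g

mannitol 132.75 g; lactose 140.94 g; sodium acetate 31.64 g; pyridoxine hydrochloride 14.57 mg; cellobiose 93.96 g; disodium phosphate 14.48 g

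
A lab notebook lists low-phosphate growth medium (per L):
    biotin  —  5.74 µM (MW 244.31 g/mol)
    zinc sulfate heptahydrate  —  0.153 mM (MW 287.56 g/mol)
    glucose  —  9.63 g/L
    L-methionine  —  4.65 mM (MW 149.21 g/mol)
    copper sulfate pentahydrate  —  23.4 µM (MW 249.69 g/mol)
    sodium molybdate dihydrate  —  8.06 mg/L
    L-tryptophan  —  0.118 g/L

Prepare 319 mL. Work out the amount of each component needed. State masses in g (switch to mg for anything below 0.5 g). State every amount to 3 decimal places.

biotin 0.447 mg; zinc sulfate heptahydrate 14.035 mg; glucose 3.072 g; L-methionine 221.331 mg; copper sulfate pentahydrate 1.864 mg; sodium molybdate dihydrate 2.571 mg; L-tryptophan 37.642 mg

Target volume = 319 mL = 0.319 L.
biotin: 5.74 µmol/L × 244.31 g/mol × 0.319 L ÷ 1000 = 0.447 mg
zinc sulfate heptahydrate: 0.153 mmol/L × 287.56 mg/mmol × 0.319 L = 14.035 mg
glucose: 9.63 g/L × 0.319 L = 3.072 g
L-methionine: 4.65 mmol/L × 149.21 mg/mmol × 0.319 L = 221.331 mg
copper sulfate pentahydrate: 23.4 µmol/L × 249.69 g/mol × 0.319 L ÷ 1000 = 1.864 mg
sodium molybdate dihydrate: 8.06 mg/L × 0.319 L = 2.571 mg
L-tryptophan: 0.118 g/L × 0.319 L = 0.037642 g = 37.642 mg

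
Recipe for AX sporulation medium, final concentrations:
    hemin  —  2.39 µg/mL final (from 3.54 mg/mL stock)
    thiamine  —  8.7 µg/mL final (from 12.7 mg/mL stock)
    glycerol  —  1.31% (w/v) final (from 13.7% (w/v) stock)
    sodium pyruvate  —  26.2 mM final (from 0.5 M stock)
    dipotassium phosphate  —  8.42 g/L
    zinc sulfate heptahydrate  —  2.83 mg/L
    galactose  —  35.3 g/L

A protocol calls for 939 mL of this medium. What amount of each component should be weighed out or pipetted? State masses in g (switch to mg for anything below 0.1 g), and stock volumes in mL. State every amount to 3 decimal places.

hemin 0.634 mL; thiamine 0.643 mL; glycerol 89.788 mL; sodium pyruvate 49.204 mL; dipotassium phosphate 7.906 g; zinc sulfate heptahydrate 2.657 mg; galactose 33.147 g

Target volume = 939 mL = 0.939 L.
hemin: C1V1 = C2V2 → 2.39 µg/mL × 939 mL ÷ 3540 µg/mL = 0.634 mL
thiamine: V = C2·V2/C1 = 8.7 µg/mL × 939 mL ÷ 12700 µg/mL = 0.643 mL
glycerol: dilute stock: 1.31% ÷ 13.7% × 939 mL = 89.788 mL
sodium pyruvate: C1V1 = C2V2 → 26.2 mM × 939 mL ÷ 500 mM = 49.204 mL
dipotassium phosphate: 8.42 g/L × 0.939 L = 7.906 g
zinc sulfate heptahydrate: 2.83 mg/L × 0.939 L = 2.657 mg
galactose: 35.3 g/L × 0.939 L = 33.147 g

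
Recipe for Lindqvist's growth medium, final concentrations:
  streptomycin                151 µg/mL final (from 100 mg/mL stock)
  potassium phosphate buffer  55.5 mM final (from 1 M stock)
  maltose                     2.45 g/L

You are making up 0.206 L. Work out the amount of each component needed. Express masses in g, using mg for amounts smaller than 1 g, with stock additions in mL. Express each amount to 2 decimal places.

streptomycin 0.31 mL; potassium phosphate buffer 11.43 mL; maltose 504.70 mg

Working volume: 0.206 L.
streptomycin: V = C2·V2/C1 = 151 µg/mL × 206 mL ÷ 100000 µg/mL = 0.31 mL
potassium phosphate buffer: dilute stock: 55.5 mM × 206 mL ÷ 1000 mM = 11.43 mL
maltose: 2.45 g/L × 0.206 L = 0.5047 g = 504.70 mg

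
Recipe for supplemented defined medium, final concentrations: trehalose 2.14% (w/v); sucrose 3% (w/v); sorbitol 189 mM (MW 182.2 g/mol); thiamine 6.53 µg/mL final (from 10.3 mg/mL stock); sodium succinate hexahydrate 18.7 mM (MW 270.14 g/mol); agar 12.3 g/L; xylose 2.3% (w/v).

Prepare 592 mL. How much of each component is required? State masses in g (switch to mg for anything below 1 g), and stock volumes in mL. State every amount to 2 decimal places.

Scale factor relative to 1 L: 0.592.
trehalose: 2.14 g per 100 mL × 592 mL ÷ 100 = 12.67 g
sucrose: 3 g per 100 mL × 592 mL ÷ 100 = 17.76 g
sorbitol: 189 mmol/L × 182.2 g/mol × 0.592 L ÷ 1000 = 20.39 g
thiamine: V = C2·V2/C1 = 6.53 µg/mL × 592 mL ÷ 10300 µg/mL = 0.38 mL
sodium succinate hexahydrate: 18.7 mmol/L × 270.14 g/mol × 0.592 L ÷ 1000 = 2.99 g
agar: 12.3 g/L × 0.592 L = 7.28 g
xylose: 2.3% w/v = 23 g/L → 23 × 0.592 L = 13.62 g

trehalose 12.67 g; sucrose 17.76 g; sorbitol 20.39 g; thiamine 0.38 mL; sodium succinate hexahydrate 2.99 g; agar 7.28 g; xylose 13.62 g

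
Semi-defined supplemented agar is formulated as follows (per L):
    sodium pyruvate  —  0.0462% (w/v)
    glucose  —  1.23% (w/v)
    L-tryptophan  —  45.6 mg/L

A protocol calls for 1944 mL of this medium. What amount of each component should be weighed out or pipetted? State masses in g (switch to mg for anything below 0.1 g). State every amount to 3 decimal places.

Working volume: 1944 mL = 1.944 L.
sodium pyruvate: 0.0462% w/v = 0.462 g/L → 0.462 × 1.944 L = 0.898 g
glucose: 1.23 g per 100 mL × 1944 mL ÷ 100 = 23.911 g
L-tryptophan: 45.6 mg/L × 1.944 L = 88.646 mg

sodium pyruvate 0.898 g; glucose 23.911 g; L-tryptophan 88.646 mg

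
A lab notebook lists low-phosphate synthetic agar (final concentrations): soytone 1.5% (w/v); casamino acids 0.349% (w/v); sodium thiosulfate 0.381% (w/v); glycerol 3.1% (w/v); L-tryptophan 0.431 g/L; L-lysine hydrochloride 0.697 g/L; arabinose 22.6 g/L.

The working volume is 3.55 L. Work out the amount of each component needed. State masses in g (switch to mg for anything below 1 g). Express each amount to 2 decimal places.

Working volume: 3.55 L.
soytone: 1.5% w/v = 15 g/L → 15 × 3.55 L = 53.25 g
casamino acids: 0.349% w/v = 3.49 g/L → 3.49 × 3.55 L = 12.39 g
sodium thiosulfate: 0.381% w/v = 3.81 g/L → 3.81 × 3.55 L = 13.53 g
glycerol: 3.1% w/v = 31 g/L → 31 × 3.55 L = 110.05 g
L-tryptophan: 0.431 g/L × 3.55 L = 1.53 g
L-lysine hydrochloride: 0.697 g/L × 3.55 L = 2.47 g
arabinose: 22.6 g/L × 3.55 L = 80.23 g

soytone 53.25 g; casamino acids 12.39 g; sodium thiosulfate 13.53 g; glycerol 110.05 g; L-tryptophan 1.53 g; L-lysine hydrochloride 2.47 g; arabinose 80.23 g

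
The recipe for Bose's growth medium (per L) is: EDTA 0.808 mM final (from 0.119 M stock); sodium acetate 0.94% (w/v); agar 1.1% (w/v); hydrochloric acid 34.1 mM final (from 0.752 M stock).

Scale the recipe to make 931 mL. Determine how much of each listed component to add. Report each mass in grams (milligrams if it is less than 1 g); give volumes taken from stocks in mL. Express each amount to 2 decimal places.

EDTA 6.32 mL; sodium acetate 8.75 g; agar 10.24 g; hydrochloric acid 42.22 mL

Working volume: 931 mL = 0.931 L.
EDTA: C1V1 = C2V2 → 0.808 mM × 931 mL ÷ 119 mM = 6.32 mL
sodium acetate: 0.94% w/v = 9.4 g/L → 9.4 × 0.931 L = 8.75 g
agar: 1.1% w/v = 11 g/L → 11 × 0.931 L = 10.24 g
hydrochloric acid: C1V1 = C2V2 → 34.1 mM × 931 mL ÷ 752 mM = 42.22 mL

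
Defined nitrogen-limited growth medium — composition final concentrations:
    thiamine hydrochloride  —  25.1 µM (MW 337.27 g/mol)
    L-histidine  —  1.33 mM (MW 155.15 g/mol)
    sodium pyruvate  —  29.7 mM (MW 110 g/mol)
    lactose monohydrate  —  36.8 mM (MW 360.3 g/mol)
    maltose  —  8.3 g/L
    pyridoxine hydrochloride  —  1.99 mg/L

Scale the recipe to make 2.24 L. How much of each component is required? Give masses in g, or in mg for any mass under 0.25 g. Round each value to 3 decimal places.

thiamine hydrochloride 18.963 mg; L-histidine 0.462 g; sodium pyruvate 7.318 g; lactose monohydrate 29.700 g; maltose 18.592 g; pyridoxine hydrochloride 4.458 mg

Working volume: 2.24 L.
thiamine hydrochloride: 25.1 µmol/L × 337.27 g/mol × 2.24 L ÷ 1000 = 18.963 mg
L-histidine: 1.33 mmol/L × 155.15 g/mol × 2.24 L ÷ 1000 = 0.462 g
sodium pyruvate: 29.7 mmol/L × 110 g/mol × 2.24 L ÷ 1000 = 7.318 g
lactose monohydrate: 36.8 mmol/L × 360.3 g/mol × 2.24 L ÷ 1000 = 29.700 g
maltose: 8.3 g/L × 2.24 L = 18.592 g
pyridoxine hydrochloride: 1.99 mg/L × 2.24 L = 4.458 mg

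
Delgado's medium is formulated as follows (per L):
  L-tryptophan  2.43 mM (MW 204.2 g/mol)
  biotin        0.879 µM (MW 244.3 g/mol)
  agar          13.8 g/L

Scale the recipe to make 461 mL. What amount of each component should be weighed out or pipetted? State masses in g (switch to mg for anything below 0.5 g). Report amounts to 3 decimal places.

Working volume: 461 mL = 0.461 L.
L-tryptophan: 2.43 mmol/L × 204.2 mg/mmol × 0.461 L = 228.751 mg
biotin: 0.879 µmol/L × 244.3 g/mol × 0.461 L ÷ 1000 = 0.099 mg
agar: 13.8 g/L × 0.461 L = 6.362 g

L-tryptophan 228.751 mg; biotin 0.099 mg; agar 6.362 g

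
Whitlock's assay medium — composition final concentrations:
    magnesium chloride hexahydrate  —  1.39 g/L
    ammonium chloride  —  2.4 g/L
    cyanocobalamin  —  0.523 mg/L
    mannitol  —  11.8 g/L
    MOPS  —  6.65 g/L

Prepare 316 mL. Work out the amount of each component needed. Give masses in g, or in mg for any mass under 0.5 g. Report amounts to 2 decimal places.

Scale factor relative to 1 L: 0.316.
magnesium chloride hexahydrate: 1.39 g/L × 0.316 L = 0.43924 g = 439.24 mg
ammonium chloride: 2.4 g/L × 0.316 L = 0.76 g
cyanocobalamin: 0.523 mg/L × 0.316 L = 0.17 mg
mannitol: 11.8 g/L × 0.316 L = 3.73 g
MOPS: 6.65 g/L × 0.316 L = 2.10 g

magnesium chloride hexahydrate 439.24 mg; ammonium chloride 0.76 g; cyanocobalamin 0.17 mg; mannitol 3.73 g; MOPS 2.10 g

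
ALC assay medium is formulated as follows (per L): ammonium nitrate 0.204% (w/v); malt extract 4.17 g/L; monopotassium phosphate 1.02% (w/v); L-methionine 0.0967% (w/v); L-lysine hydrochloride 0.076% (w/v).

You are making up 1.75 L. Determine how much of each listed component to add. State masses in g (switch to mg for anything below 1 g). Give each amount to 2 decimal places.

ammonium nitrate 3.57 g; malt extract 7.30 g; monopotassium phosphate 17.85 g; L-methionine 1.69 g; L-lysine hydrochloride 1.33 g

Scale factor relative to 1 L: 1.75.
ammonium nitrate: 0.204 g per 100 mL × 1750 mL ÷ 100 = 3.57 g
malt extract: 4.17 g/L × 1.75 L = 7.30 g
monopotassium phosphate: 1.02 g per 100 mL × 1750 mL ÷ 100 = 17.85 g
L-methionine: 0.0967 g per 100 mL × 1750 mL ÷ 100 = 1.69 g
L-lysine hydrochloride: 0.076 g per 100 mL × 1750 mL ÷ 100 = 1.33 g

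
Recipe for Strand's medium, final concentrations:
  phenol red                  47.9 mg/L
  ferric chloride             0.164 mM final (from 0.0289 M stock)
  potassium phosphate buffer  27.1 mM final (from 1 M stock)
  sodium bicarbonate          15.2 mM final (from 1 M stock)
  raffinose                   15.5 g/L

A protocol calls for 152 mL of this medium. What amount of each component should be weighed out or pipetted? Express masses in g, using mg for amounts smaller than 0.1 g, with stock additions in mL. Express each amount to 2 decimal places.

phenol red 7.28 mg; ferric chloride 0.86 mL; potassium phosphate buffer 4.12 mL; sodium bicarbonate 2.31 mL; raffinose 2.36 g

Scale factor relative to 1 L: 0.152.
phenol red: 47.9 mg/L × 0.152 L = 7.28 mg
ferric chloride: dilute stock: 0.164 mM × 152 mL ÷ 28.9 mM = 0.86 mL
potassium phosphate buffer: C1V1 = C2V2 → 27.1 mM × 152 mL ÷ 1000 mM = 4.12 mL
sodium bicarbonate: C1V1 = C2V2 → 15.2 mM × 152 mL ÷ 1000 mM = 2.31 mL
raffinose: 15.5 g/L × 0.152 L = 2.36 g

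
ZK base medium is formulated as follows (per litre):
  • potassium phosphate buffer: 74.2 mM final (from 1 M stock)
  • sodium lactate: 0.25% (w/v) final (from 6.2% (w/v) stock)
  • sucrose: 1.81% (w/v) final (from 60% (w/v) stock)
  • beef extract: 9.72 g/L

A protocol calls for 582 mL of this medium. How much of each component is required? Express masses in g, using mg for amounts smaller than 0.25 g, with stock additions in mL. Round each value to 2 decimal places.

Target volume = 582 mL = 0.582 L.
potassium phosphate buffer: dilute stock: 74.2 mM × 582 mL ÷ 1000 mM = 43.18 mL
sodium lactate: C1V1 = C2V2 → 0.25% ÷ 6.2% × 582 mL = 23.47 mL
sucrose: V = C2·V2/C1 = 1.81% ÷ 60% × 582 mL = 17.56 mL
beef extract: 9.72 g/L × 0.582 L = 5.66 g

potassium phosphate buffer 43.18 mL; sodium lactate 23.47 mL; sucrose 17.56 mL; beef extract 5.66 g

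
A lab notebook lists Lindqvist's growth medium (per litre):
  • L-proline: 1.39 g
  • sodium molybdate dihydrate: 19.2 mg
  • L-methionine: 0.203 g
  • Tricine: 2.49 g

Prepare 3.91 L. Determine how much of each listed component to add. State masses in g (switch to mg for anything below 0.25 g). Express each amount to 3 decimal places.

Scale factor = 3910 mL / 1000 mL = 3.91.
L-proline: 1.39 g × (3910 mL / 1000 mL) = 5.435 g
sodium molybdate dihydrate: 19.2 mg × (3910 mL / 1000 mL) = 75.072 mg
L-methionine: 0.203 g × (3910 mL / 1000 mL) = 0.794 g
Tricine: 2.49 g × (3910 mL / 1000 mL) = 9.736 g

L-proline 5.435 g; sodium molybdate dihydrate 75.072 mg; L-methionine 0.794 g; Tricine 9.736 g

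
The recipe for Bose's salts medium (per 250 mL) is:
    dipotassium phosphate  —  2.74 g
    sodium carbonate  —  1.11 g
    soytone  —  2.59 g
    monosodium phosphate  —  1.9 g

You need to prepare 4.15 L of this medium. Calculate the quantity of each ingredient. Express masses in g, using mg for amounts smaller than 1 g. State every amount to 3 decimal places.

dipotassium phosphate 45.484 g; sodium carbonate 18.426 g; soytone 42.994 g; monosodium phosphate 31.540 g

Ratio of target to recipe volume: 4150 / 250 = 16.6.
dipotassium phosphate: 2.74 g × (4150 mL / 250 mL) = 45.484 g
sodium carbonate: 1.11 g × (4150 mL / 250 mL) = 18.426 g
soytone: 2.59 g × (4150 mL / 250 mL) = 42.994 g
monosodium phosphate: 1.9 g × (4150 mL / 250 mL) = 31.540 g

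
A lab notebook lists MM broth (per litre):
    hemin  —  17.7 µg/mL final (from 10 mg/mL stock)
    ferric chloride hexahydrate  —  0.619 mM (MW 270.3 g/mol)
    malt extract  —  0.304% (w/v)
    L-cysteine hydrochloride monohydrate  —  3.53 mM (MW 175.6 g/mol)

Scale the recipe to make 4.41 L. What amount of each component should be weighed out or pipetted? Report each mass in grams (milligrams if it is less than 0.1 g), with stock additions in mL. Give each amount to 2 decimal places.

Working volume: 4.41 L.
hemin: V = C2·V2/C1 = 17.7 µg/mL × 4410 mL ÷ 10000 µg/mL = 7.81 mL
ferric chloride hexahydrate: 0.619 mmol/L × 270.3 g/mol × 4.41 L ÷ 1000 = 0.74 g
malt extract: 0.304% w/v = 3.04 g/L → 3.04 × 4.41 L = 13.41 g
L-cysteine hydrochloride monohydrate: 3.53 mmol/L × 175.6 g/mol × 4.41 L ÷ 1000 = 2.73 g

hemin 7.81 mL; ferric chloride hexahydrate 0.74 g; malt extract 13.41 g; L-cysteine hydrochloride monohydrate 2.73 g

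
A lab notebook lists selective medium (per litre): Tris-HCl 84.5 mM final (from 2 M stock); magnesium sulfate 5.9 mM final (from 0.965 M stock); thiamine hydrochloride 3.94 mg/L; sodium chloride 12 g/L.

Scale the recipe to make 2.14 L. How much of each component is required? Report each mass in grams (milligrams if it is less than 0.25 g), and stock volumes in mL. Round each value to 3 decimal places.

Tris-HCl 90.415 mL; magnesium sulfate 13.084 mL; thiamine hydrochloride 8.432 mg; sodium chloride 25.680 g

Working volume: 2.14 L.
Tris-HCl: dilute stock: 84.5 mM × 2140 mL ÷ 2000 mM = 90.415 mL
magnesium sulfate: V = C2·V2/C1 = 5.9 mM × 2140 mL ÷ 965 mM = 13.084 mL
thiamine hydrochloride: 3.94 mg/L × 2.14 L = 8.432 mg
sodium chloride: 12 g/L × 2.14 L = 25.680 g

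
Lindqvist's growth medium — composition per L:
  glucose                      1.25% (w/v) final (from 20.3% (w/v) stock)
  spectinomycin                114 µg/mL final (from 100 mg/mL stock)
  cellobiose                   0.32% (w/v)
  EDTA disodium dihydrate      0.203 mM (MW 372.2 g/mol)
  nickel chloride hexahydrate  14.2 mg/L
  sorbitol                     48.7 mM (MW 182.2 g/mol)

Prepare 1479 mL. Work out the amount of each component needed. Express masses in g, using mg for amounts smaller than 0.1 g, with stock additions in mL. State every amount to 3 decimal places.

glucose 91.071 mL; spectinomycin 1.686 mL; cellobiose 4.733 g; EDTA disodium dihydrate 0.112 g; nickel chloride hexahydrate 21.002 mg; sorbitol 13.123 g

Scale factor relative to 1 L: 1.479.
glucose: V = C2·V2/C1 = 1.25% ÷ 20.3% × 1479 mL = 91.071 mL
spectinomycin: dilute stock: 114 µg/mL × 1479 mL ÷ 100000 µg/mL = 1.686 mL
cellobiose: 0.32 g per 100 mL × 1479 mL ÷ 100 = 4.733 g
EDTA disodium dihydrate: 0.203 mmol/L × 372.2 g/mol × 1.479 L ÷ 1000 = 0.112 g
nickel chloride hexahydrate: 14.2 mg/L × 1.479 L = 21.002 mg
sorbitol: 48.7 mmol/L × 182.2 g/mol × 1.479 L ÷ 1000 = 13.123 g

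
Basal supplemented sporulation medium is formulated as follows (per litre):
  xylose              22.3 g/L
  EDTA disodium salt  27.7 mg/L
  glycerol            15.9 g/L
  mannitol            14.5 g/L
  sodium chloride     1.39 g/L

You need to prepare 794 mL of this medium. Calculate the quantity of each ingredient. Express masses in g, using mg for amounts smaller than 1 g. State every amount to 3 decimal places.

xylose 17.706 g; EDTA disodium salt 21.994 mg; glycerol 12.625 g; mannitol 11.513 g; sodium chloride 1.104 g

Target volume = 794 mL = 0.794 L.
xylose: 22.3 g/L × 0.794 L = 17.706 g
EDTA disodium salt: 27.7 mg/L × 0.794 L = 21.994 mg
glycerol: 15.9 g/L × 0.794 L = 12.625 g
mannitol: 14.5 g/L × 0.794 L = 11.513 g
sodium chloride: 1.39 g/L × 0.794 L = 1.104 g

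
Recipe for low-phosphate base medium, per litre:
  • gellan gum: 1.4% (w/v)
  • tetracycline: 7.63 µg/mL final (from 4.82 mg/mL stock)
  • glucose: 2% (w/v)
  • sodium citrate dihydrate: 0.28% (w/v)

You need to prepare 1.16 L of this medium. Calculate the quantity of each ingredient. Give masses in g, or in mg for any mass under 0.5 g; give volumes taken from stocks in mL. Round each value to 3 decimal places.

Scale factor relative to 1 L: 1.16.
gellan gum: 1.4 g per 100 mL × 1160 mL ÷ 100 = 16.240 g
tetracycline: V = C2·V2/C1 = 7.63 µg/mL × 1160 mL ÷ 4820 µg/mL = 1.836 mL
glucose: 2% w/v = 20 g/L → 20 × 1.16 L = 23.200 g
sodium citrate dihydrate: 0.28 g per 100 mL × 1160 mL ÷ 100 = 3.248 g

gellan gum 16.240 g; tetracycline 1.836 mL; glucose 23.200 g; sodium citrate dihydrate 3.248 g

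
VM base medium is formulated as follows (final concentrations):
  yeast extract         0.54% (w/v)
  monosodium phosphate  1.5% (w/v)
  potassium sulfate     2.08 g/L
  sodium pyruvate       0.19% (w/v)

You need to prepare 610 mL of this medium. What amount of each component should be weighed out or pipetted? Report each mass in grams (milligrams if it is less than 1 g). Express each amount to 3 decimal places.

Target volume = 610 mL = 0.61 L.
yeast extract: 0.54 g per 100 mL × 610 mL ÷ 100 = 3.294 g
monosodium phosphate: 1.5% w/v = 15 g/L → 15 × 0.61 L = 9.150 g
potassium sulfate: 2.08 g/L × 0.61 L = 1.269 g
sodium pyruvate: 0.19% w/v = 1.9 g/L → 1.9 × 0.61 L = 1.159 g

yeast extract 3.294 g; monosodium phosphate 9.150 g; potassium sulfate 1.269 g; sodium pyruvate 1.159 g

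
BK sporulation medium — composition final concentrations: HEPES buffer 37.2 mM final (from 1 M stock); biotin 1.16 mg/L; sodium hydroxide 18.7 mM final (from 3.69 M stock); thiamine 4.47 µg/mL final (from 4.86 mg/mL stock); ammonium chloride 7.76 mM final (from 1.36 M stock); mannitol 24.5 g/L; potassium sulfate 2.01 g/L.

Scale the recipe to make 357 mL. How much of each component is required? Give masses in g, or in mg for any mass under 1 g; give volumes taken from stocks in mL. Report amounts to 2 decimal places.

HEPES buffer 13.28 mL; biotin 0.41 mg; sodium hydroxide 1.81 mL; thiamine 0.33 mL; ammonium chloride 2.04 mL; mannitol 8.75 g; potassium sulfate 717.57 mg

Target volume = 357 mL = 0.357 L.
HEPES buffer: dilute stock: 37.2 mM × 357 mL ÷ 1000 mM = 13.28 mL
biotin: 1.16 mg/L × 0.357 L = 0.41 mg
sodium hydroxide: V = C2·V2/C1 = 18.7 mM × 357 mL ÷ 3690 mM = 1.81 mL
thiamine: C1V1 = C2V2 → 4.47 µg/mL × 357 mL ÷ 4860 µg/mL = 0.33 mL
ammonium chloride: C1V1 = C2V2 → 7.76 mM × 357 mL ÷ 1360 mM = 2.04 mL
mannitol: 24.5 g/L × 0.357 L = 8.75 g
potassium sulfate: 2.01 g/L × 0.357 L = 0.71757 g = 717.57 mg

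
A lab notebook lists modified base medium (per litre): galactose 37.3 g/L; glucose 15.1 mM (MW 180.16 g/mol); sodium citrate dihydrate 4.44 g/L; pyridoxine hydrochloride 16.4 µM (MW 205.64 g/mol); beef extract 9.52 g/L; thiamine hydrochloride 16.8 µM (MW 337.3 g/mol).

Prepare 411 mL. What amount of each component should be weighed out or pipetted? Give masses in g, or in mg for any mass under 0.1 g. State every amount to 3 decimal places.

Scale factor relative to 1 L: 0.411.
galactose: 37.3 g/L × 0.411 L = 15.330 g
glucose: 15.1 mmol/L × 180.16 g/mol × 0.411 L ÷ 1000 = 1.118 g
sodium citrate dihydrate: 4.44 g/L × 0.411 L = 1.825 g
pyridoxine hydrochloride: 16.4 µmol/L × 205.64 g/mol × 0.411 L ÷ 1000 = 1.386 mg
beef extract: 9.52 g/L × 0.411 L = 3.913 g
thiamine hydrochloride: 16.8 µmol/L × 337.3 g/mol × 0.411 L ÷ 1000 = 2.329 mg

galactose 15.330 g; glucose 1.118 g; sodium citrate dihydrate 1.825 g; pyridoxine hydrochloride 1.386 mg; beef extract 3.913 g; thiamine hydrochloride 2.329 mg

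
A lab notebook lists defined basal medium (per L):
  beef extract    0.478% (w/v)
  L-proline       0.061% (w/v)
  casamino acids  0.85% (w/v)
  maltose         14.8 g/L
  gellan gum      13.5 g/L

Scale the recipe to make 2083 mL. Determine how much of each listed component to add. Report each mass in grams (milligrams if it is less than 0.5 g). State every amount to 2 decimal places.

Working volume: 2083 mL = 2.083 L.
beef extract: 0.478% w/v = 4.78 g/L → 4.78 × 2.083 L = 9.96 g
L-proline: 0.061 g per 100 mL × 2083 mL ÷ 100 = 1.27 g
casamino acids: 0.85% w/v = 8.5 g/L → 8.5 × 2.083 L = 17.71 g
maltose: 14.8 g/L × 2.083 L = 30.83 g
gellan gum: 13.5 g/L × 2.083 L = 28.12 g

beef extract 9.96 g; L-proline 1.27 g; casamino acids 17.71 g; maltose 30.83 g; gellan gum 28.12 g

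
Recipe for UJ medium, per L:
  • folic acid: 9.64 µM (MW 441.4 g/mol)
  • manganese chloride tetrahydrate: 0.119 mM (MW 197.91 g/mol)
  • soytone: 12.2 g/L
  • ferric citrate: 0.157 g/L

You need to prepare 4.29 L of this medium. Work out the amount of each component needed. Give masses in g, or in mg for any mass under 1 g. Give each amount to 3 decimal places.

Scale factor relative to 1 L: 4.29.
folic acid: 9.64 µmol/L × 441.4 g/mol × 4.29 L ÷ 1000 = 18.254 mg
manganese chloride tetrahydrate: 0.119 mmol/L × 197.91 mg/mmol × 4.29 L = 101.035 mg
soytone: 12.2 g/L × 4.29 L = 52.338 g
ferric citrate: 0.157 g/L × 4.29 L = 0.67353 g = 673.530 mg

folic acid 18.254 mg; manganese chloride tetrahydrate 101.035 mg; soytone 52.338 g; ferric citrate 673.530 mg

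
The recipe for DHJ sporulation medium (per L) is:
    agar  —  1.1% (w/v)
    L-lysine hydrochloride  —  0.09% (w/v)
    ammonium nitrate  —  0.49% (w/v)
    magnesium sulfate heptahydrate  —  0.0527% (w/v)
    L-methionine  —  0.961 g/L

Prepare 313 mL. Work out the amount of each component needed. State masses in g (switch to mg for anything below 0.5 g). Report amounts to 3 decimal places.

Scale factor relative to 1 L: 0.313.
agar: 1.1% w/v = 11 g/L → 11 × 0.313 L = 3.443 g
L-lysine hydrochloride: 0.09 g per 100 mL × 313 mL ÷ 100 = 0.2817 g = 281.700 mg
ammonium nitrate: 0.49% w/v = 4.9 g/L → 4.9 × 0.313 L = 1.534 g
magnesium sulfate heptahydrate: 0.0527 g per 100 mL × 313 mL ÷ 100 = 0.164951 g = 164.951 mg
L-methionine: 0.961 g/L × 0.313 L = 0.300793 g = 300.793 mg

agar 3.443 g; L-lysine hydrochloride 281.700 mg; ammonium nitrate 1.534 g; magnesium sulfate heptahydrate 164.951 mg; L-methionine 300.793 mg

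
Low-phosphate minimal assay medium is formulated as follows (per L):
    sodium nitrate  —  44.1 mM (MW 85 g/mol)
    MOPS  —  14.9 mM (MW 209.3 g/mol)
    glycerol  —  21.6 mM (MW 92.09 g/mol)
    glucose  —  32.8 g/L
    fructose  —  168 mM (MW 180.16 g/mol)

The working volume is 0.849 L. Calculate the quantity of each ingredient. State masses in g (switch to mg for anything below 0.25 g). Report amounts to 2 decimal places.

Scale factor relative to 1 L: 0.849.
sodium nitrate: 44.1 mmol/L × 85 g/mol × 0.849 L ÷ 1000 = 3.18 g
MOPS: 14.9 mmol/L × 209.3 g/mol × 0.849 L ÷ 1000 = 2.65 g
glycerol: 21.6 mmol/L × 92.09 g/mol × 0.849 L ÷ 1000 = 1.69 g
glucose: 32.8 g/L × 0.849 L = 27.85 g
fructose: 168 mmol/L × 180.16 g/mol × 0.849 L ÷ 1000 = 25.70 g

sodium nitrate 3.18 g; MOPS 2.65 g; glycerol 1.69 g; glucose 27.85 g; fructose 25.70 g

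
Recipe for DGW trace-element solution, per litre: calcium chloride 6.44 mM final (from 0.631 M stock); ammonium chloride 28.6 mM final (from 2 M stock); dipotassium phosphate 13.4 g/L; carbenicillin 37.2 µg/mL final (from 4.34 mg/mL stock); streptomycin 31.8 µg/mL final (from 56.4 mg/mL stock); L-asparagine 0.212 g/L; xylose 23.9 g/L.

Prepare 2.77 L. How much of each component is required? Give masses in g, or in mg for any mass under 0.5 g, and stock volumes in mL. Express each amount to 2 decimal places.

Working volume: 2.77 L.
calcium chloride: V = C2·V2/C1 = 6.44 mM × 2770 mL ÷ 631 mM = 28.27 mL
ammonium chloride: C1V1 = C2V2 → 28.6 mM × 2770 mL ÷ 2000 mM = 39.61 mL
dipotassium phosphate: 13.4 g/L × 2.77 L = 37.12 g
carbenicillin: V = C2·V2/C1 = 37.2 µg/mL × 2770 mL ÷ 4340 µg/mL = 23.74 mL
streptomycin: C1V1 = C2V2 → 31.8 µg/mL × 2770 mL ÷ 56400 µg/mL = 1.56 mL
L-asparagine: 0.212 g/L × 2.77 L = 0.59 g
xylose: 23.9 g/L × 2.77 L = 66.20 g

calcium chloride 28.27 mL; ammonium chloride 39.61 mL; dipotassium phosphate 37.12 g; carbenicillin 23.74 mL; streptomycin 1.56 mL; L-asparagine 0.59 g; xylose 66.20 g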